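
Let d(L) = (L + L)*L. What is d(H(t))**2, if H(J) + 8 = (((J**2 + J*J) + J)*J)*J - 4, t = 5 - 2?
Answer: 3926024964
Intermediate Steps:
t = 3
H(J) = -12 + J**2*(J + 2*J**2) (H(J) = -8 + ((((J**2 + J*J) + J)*J)*J - 4) = -8 + ((((J**2 + J**2) + J)*J)*J - 4) = -8 + (((2*J**2 + J)*J)*J - 4) = -8 + (((J + 2*J**2)*J)*J - 4) = -8 + ((J*(J + 2*J**2))*J - 4) = -8 + (J**2*(J + 2*J**2) - 4) = -8 + (-4 + J**2*(J + 2*J**2)) = -12 + J**2*(J + 2*J**2))
d(L) = 2*L**2 (d(L) = (2*L)*L = 2*L**2)
d(H(t))**2 = (2*(-12 + 3**3 + 2*3**4)**2)**2 = (2*(-12 + 27 + 2*81)**2)**2 = (2*(-12 + 27 + 162)**2)**2 = (2*177**2)**2 = (2*31329)**2 = 62658**2 = 3926024964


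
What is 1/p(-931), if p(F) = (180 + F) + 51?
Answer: -1/700 ≈ -0.0014286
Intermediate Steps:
p(F) = 231 + F
1/p(-931) = 1/(231 - 931) = 1/(-700) = -1/700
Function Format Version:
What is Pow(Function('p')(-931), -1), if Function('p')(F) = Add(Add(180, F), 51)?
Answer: Rational(-1, 700) ≈ -0.0014286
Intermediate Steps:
Function('p')(F) = Add(231, F)
Pow(Function('p')(-931), -1) = Pow(Add(231, -931), -1) = Pow(-700, -1) = Rational(-1, 700)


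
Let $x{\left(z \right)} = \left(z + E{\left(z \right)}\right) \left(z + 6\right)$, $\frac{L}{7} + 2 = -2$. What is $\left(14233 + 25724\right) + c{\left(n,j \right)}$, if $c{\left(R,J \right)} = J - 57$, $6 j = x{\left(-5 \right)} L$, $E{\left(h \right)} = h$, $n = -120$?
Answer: $\frac{119840}{3} \approx 39947.0$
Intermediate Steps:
$L = -28$ ($L = -14 + 7 \left(-2\right) = -14 - 14 = -28$)
$x{\left(z \right)} = 2 z \left(6 + z\right)$ ($x{\left(z \right)} = \left(z + z\right) \left(z + 6\right) = 2 z \left(6 + z\right)$)
$j = \frac{140}{3}$ ($j = \frac{2 \left(-5\right) \left(6 - 5\right) \left(-28\right)}{6} = \frac{2 \left(-5\right) 1 \left(-28\right)}{6} = \frac{\left(-10\right) \left(-28\right)}{6} = \frac{1}{6} \cdot 280 = \frac{140}{3} \approx 46.667$)
$c{\left(R,J \right)} = -57 + J$ ($c{\left(R,J \right)} = J - 57 = -57 + J$)
$\left(14233 + 25724\right) + c{\left(n,j \right)} = \left(14233 + 25724\right) + \left(-57 + \frac{140}{3}\right) = 39957 - \frac{31}{3} = \frac{119840}{3}$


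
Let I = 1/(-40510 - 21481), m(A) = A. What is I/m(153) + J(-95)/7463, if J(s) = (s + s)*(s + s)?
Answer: 20140875461/4163749497 ≈ 4.8372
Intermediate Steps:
I = -1/61991 (I = 1/(-61991) = -1/61991 ≈ -1.6131e-5)
J(s) = 4*s**2 (J(s) = (2*s)*(2*s) = 4*s**2)
I/m(153) + J(-95)/7463 = -1/61991/153 + (4*(-95)**2)/7463 = -1/61991*1/153 + (4*9025)*(1/7463) = -1/9484623 + 36100*(1/7463) = -1/9484623 + 36100/7463 = 20140875461/4163749497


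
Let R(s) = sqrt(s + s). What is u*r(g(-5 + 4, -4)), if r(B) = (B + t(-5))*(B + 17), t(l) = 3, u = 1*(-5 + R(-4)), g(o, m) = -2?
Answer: -75 + 30*I*sqrt(2) ≈ -75.0 + 42.426*I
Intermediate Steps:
R(s) = sqrt(2)*sqrt(s) (R(s) = sqrt(2*s) = sqrt(2)*sqrt(s))
u = -5 + 2*I*sqrt(2) (u = 1*(-5 + sqrt(2)*sqrt(-4)) = 1*(-5 + sqrt(2)*(2*I)) = 1*(-5 + 2*I*sqrt(2)) = -5 + 2*I*sqrt(2) ≈ -5.0 + 2.8284*I)
r(B) = (3 + B)*(17 + B) (r(B) = (B + 3)*(B + 17) = (3 + B)*(17 + B))
u*r(g(-5 + 4, -4)) = (-5 + 2*I*sqrt(2))*(51 + (-2)**2 + 20*(-2)) = (-5 + 2*I*sqrt(2))*(51 + 4 - 40) = (-5 + 2*I*sqrt(2))*15 = -75 + 30*I*sqrt(2)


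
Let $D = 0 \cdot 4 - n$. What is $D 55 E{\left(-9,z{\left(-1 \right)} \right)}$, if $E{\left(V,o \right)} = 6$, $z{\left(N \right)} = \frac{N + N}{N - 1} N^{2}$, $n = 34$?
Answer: $-11220$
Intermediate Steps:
$z{\left(N \right)} = \frac{2 N^{3}}{-1 + N}$ ($z{\left(N \right)} = \frac{2 N}{-1 + N} N^{2} = \frac{2 N^{3}}{-1 + N}$)
$D = -34$ ($D = 0 \cdot 4 - 34 = 0 - 34 = -34$)
$D 55 E{\left(-9,z{\left(-1 \right)} \right)} = \left(-34\right) 55 \cdot 6 = \left(-1870\right) 6 = -11220$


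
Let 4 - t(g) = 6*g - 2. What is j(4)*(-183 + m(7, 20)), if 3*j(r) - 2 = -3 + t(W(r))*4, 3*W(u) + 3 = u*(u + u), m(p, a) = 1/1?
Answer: 38038/3 ≈ 12679.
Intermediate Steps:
m(p, a) = 1
W(u) = -1 + 2*u²/3 (W(u) = -1 + (u*(u + u))/3 = -1 + (u*(2*u))/3 = -1 + (2*u²)/3 = -1 + 2*u²/3)
t(g) = 6 - 6*g (t(g) = 4 - (6*g - 2) = 4 - (-2 + 6*g) = 4 + (2 - 6*g) = 6 - 6*g)
j(r) = 47/3 - 16*r²/3 (j(r) = ⅔ + (-3 + (6 - 6*(-1 + 2*r²/3))*4)/3 = ⅔ + (-3 + (6 + (6 - 4*r²))*4)/3 = ⅔ + (-3 + (12 - 4*r²)*4)/3 = ⅔ + (-3 + (48 - 16*r²))/3 = ⅔ + (45 - 16*r²)/3 = ⅔ + (15 - 16*r²/3) = 47/3 - 16*r²/3)
j(4)*(-183 + m(7, 20)) = (47/3 - 16/3*4²)*(-183 + 1) = (47/3 - 16/3*16)*(-182) = (47/3 - 256/3)*(-182) = -209/3*(-182) = 38038/3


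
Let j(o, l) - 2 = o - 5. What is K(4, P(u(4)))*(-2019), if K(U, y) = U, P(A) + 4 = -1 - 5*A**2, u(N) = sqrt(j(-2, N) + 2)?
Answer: -8076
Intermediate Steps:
j(o, l) = -3 + o (j(o, l) = 2 + (o - 5) = 2 + (-5 + o) = -3 + o)
u(N) = I*sqrt(3) (u(N) = sqrt((-3 - 2) + 2) = sqrt(-5 + 2) = sqrt(-3) = I*sqrt(3))
P(A) = -5 - 5*A**2 (P(A) = -4 + (-1 - 5*A**2) = -5 - 5*A**2)
K(4, P(u(4)))*(-2019) = 4*(-2019) = -8076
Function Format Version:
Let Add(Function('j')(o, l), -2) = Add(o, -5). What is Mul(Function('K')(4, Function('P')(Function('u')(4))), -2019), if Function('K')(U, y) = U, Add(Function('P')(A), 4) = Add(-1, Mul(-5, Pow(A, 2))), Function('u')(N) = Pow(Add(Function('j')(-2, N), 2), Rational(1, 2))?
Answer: -8076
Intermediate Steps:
Function('j')(o, l) = Add(-3, o) (Function('j')(o, l) = Add(2, Add(o, -5)) = Add(2, Add(-5, o)) = Add(-3, o))
Function('u')(N) = Mul(I, Pow(3, Rational(1, 2))) (Function('u')(N) = Pow(Add(Add(-3, -2), 2), Rational(1, 2)) = Pow(Add(-5, 2), Rational(1, 2)) = Pow(-3, Rational(1, 2)) = Mul(I, Pow(3, Rational(1, 2))))
Function('P')(A) = Add(-5, Mul(-5, Pow(A, 2))) (Function('P')(A) = Add(-4, Add(-1, Mul(-5, Pow(A, 2)))) = Add(-5, Mul(-5, Pow(A, 2))))
Mul(Function('K')(4, Function('P')(Function('u')(4))), -2019) = Mul(4, -2019) = -8076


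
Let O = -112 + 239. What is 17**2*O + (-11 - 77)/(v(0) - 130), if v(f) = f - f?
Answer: 2385739/65 ≈ 36704.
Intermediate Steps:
O = 127
v(f) = 0
17**2*O + (-11 - 77)/(v(0) - 130) = 17**2*127 + (-11 - 77)/(0 - 130) = 289*127 - 88/(-130) = 36703 - 88*(-1/130) = 36703 + 44/65 = 2385739/65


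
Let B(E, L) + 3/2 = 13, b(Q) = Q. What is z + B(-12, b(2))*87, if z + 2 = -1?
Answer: 1995/2 ≈ 997.50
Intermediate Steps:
z = -3 (z = -2 - 1 = -3)
B(E, L) = 23/2 (B(E, L) = -3/2 + 13 = 23/2)
z + B(-12, b(2))*87 = -3 + (23/2)*87 = -3 + 2001/2 = 1995/2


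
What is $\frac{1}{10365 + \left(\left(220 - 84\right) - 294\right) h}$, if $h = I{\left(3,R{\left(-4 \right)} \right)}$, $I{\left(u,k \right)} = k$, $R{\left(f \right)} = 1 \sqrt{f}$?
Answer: $\frac{10365}{107533081} + \frac{316 i}{107533081} \approx 9.6389 \cdot 10^{-5} + 2.9386 \cdot 10^{-6} i$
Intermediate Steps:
$R{\left(f \right)} = \sqrt{f}$
$h = 2 i$ ($h = \sqrt{-4} = 2 i \approx 2.0 i$)
$\frac{1}{10365 + \left(\left(220 - 84\right) - 294\right) h} = \frac{1}{10365 + \left(\left(220 - 84\right) - 294\right) 2 i} = \frac{1}{10365 + \left(136 - 294\right) 2 i} = \frac{1}{10365 - 158 \cdot 2 i} = \frac{1}{10365 - 316 i} = \frac{10365 + 316 i}{107533081}$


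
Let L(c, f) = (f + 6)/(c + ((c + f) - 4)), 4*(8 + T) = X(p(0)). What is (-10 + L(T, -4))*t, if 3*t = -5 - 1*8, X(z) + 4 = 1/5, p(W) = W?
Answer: 11310/259 ≈ 43.668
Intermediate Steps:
X(z) = -19/5 (X(z) = -4 + 1/5 = -4 + ⅕ = -19/5)
T = -179/20 (T = -8 + (¼)*(-19/5) = -8 - 19/20 = -179/20 ≈ -8.9500)
L(c, f) = (6 + f)/(-4 + f + 2*c) (L(c, f) = (6 + f)/(c + (-4 + c + f)) = (6 + f)/(-4 + f + 2*c))
t = -13/3 (t = (-5 - 1*8)/3 = (-5 - 8)/3 = (⅓)*(-13) = -13/3 ≈ -4.3333)
(-10 + L(T, -4))*t = (-10 + (6 - 4)/(-4 - 4 + 2*(-179/20)))*(-13/3) = (-10 + 2/(-4 - 4 - 179/10))*(-13/3) = (-10 + 2/(-259/10))*(-13/3) = (-10 - 10/259*2)*(-13/3) = (-10 - 20/259)*(-13/3) = -2610/259*(-13/3) = 11310/259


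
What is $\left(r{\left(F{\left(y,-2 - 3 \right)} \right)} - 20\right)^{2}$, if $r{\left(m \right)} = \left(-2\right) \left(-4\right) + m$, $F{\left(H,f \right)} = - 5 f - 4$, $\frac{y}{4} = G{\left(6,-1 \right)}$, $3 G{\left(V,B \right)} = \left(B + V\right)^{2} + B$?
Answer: $81$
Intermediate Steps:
$G{\left(V,B \right)} = \frac{B}{3} + \frac{\left(B + V\right)^{2}}{3}$ ($G{\left(V,B \right)} = \frac{\left(B + V\right)^{2} + B}{3} = \frac{B + \left(B + V\right)^{2}}{3} = \frac{B}{3} + \frac{\left(B + V\right)^{2}}{3}$)
$y = 32$ ($y = 4 \left(\frac{1}{3} \left(-1\right) + \frac{\left(-1 + 6\right)^{2}}{3}\right) = 4 \left(- \frac{1}{3} + \frac{5^{2}}{3}\right) = 4 \left(- \frac{1}{3} + \frac{1}{3} \cdot 25\right) = 4 \left(- \frac{1}{3} + \frac{25}{3}\right) = 4 \cdot 8 = 32$)
$F{\left(H,f \right)} = -4 - 5 f$
$r{\left(m \right)} = 8 + m$
$\left(r{\left(F{\left(y,-2 - 3 \right)} \right)} - 20\right)^{2} = \left(\left(8 - \left(4 + 5 \left(-2 - 3\right)\right)\right) - 20\right)^{2} = \left(\left(8 - -21\right) - 20\right)^{2} = \left(\left(8 + \left(-4 + 25\right)\right) - 20\right)^{2} = \left(\left(8 + 21\right) - 20\right)^{2} = \left(29 - 20\right)^{2} = 9^{2} = 81$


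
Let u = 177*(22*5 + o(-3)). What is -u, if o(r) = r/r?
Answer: -19647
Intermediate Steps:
o(r) = 1
u = 19647 (u = 177*(22*5 + 1) = 177*(110 + 1) = 177*111 = 19647)
-u = -1*19647 = -19647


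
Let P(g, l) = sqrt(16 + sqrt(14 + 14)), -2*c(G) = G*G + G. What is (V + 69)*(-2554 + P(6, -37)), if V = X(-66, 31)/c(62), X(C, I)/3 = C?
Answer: -38297230/217 + 14995*sqrt(16 + 2*sqrt(7))/217 ≈ -1.7617e+5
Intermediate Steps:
X(C, I) = 3*C
c(G) = -G/2 - G**2/2 (c(G) = -(G*G + G)/2 = -(G**2 + G)/2 = -(G + G**2)/2 = -G/2 - G**2/2)
P(g, l) = sqrt(16 + 2*sqrt(7)) (P(g, l) = sqrt(16 + sqrt(28)) = sqrt(16 + 2*sqrt(7)))
V = 22/217 (V = (3*(-66))/((-1/2*62*(1 + 62))) = -198/((-1/2*62*63)) = -198/(-1953) = -198*(-1/1953) = 22/217 ≈ 0.10138)
(V + 69)*(-2554 + P(6, -37)) = (22/217 + 69)*(-2554 + sqrt(16 + 2*sqrt(7))) = 14995*(-2554 + sqrt(16 + 2*sqrt(7)))/217 = -38297230/217 + 14995*sqrt(16 + 2*sqrt(7))/217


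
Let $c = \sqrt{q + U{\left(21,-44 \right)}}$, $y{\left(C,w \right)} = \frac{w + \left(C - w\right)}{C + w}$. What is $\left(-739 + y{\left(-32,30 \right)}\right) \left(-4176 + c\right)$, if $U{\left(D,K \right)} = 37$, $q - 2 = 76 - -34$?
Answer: $3019248 - 723 \sqrt{149} \approx 3.0104 \cdot 10^{6}$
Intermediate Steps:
$q = 112$ ($q = 2 + \left(76 - -34\right) = 2 + \left(76 + 34\right) = 2 + 110 = 112$)
$y{\left(C,w \right)} = \frac{C}{C + w}$
$c = \sqrt{149}$ ($c = \sqrt{112 + 37} = \sqrt{149} \approx 12.207$)
$\left(-739 + y{\left(-32,30 \right)}\right) \left(-4176 + c\right) = \left(-739 - \frac{32}{-32 + 30}\right) \left(-4176 + \sqrt{149}\right) = \left(-739 - \frac{32}{-2}\right) \left(-4176 + \sqrt{149}\right) = \left(-739 - -16\right) \left(-4176 + \sqrt{149}\right) = \left(-739 + 16\right) \left(-4176 + \sqrt{149}\right) = - 723 \left(-4176 + \sqrt{149}\right) = 3019248 - 723 \sqrt{149}$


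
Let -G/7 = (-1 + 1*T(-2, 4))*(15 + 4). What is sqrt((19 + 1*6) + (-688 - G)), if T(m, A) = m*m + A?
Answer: 2*sqrt(67) ≈ 16.371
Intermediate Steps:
T(m, A) = A + m**2 (T(m, A) = m**2 + A = A + m**2)
G = -931 (G = -7*(-1 + 1*(4 + (-2)**2))*(15 + 4) = -7*(-1 + 1*(4 + 4))*19 = -7*(-1 + 1*8)*19 = -7*(-1 + 8)*19 = -49*19 = -7*133 = -931)
sqrt((19 + 1*6) + (-688 - G)) = sqrt((19 + 1*6) + (-688 - 1*(-931))) = sqrt((19 + 6) + (-688 + 931)) = sqrt(25 + 243) = sqrt(268) = 2*sqrt(67)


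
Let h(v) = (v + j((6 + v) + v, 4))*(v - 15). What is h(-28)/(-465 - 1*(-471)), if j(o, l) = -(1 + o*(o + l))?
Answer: 100147/6 ≈ 16691.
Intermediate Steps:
j(o, l) = -1 - o*(l + o) (j(o, l) = -(1 + o*(l + o)) = -1 - o*(l + o))
h(v) = (-15 + v)*(-25 - (6 + 2*v)² - 7*v) (h(v) = (v + (-1 - ((6 + v) + v)² - 1*4*((6 + v) + v)))*(v - 15) = (v + (-1 - (6 + 2*v)² - 1*4*(6 + 2*v)))*(-15 + v) = (v + (-1 - (6 + 2*v)² + (-24 - 8*v)))*(-15 + v) = (v + (-25 - (6 + 2*v)² - 8*v))*(-15 + v) = (-25 - (6 + 2*v)² - 7*v)*(-15 + v) = (-15 + v)*(-25 - (6 + 2*v)² - 7*v))
h(-28)/(-465 - 1*(-471)) = (915 - 4*(-28)³ + 29*(-28)² + 404*(-28))/(-465 - 1*(-471)) = (915 - 4*(-21952) + 29*784 - 11312)/(-465 + 471) = (915 + 87808 + 22736 - 11312)/6 = 100147*(⅙) = 100147/6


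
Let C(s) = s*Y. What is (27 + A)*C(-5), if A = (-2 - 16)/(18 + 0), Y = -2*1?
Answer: 260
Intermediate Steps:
Y = -2
C(s) = -2*s (C(s) = s*(-2) = -2*s)
A = -1 (A = -18/18 = -18*1/18 = -1)
(27 + A)*C(-5) = (27 - 1)*(-2*(-5)) = 26*10 = 260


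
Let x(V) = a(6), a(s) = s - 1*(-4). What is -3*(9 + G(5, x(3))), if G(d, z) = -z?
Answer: 3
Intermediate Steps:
a(s) = 4 + s (a(s) = s + 4 = 4 + s)
x(V) = 10 (x(V) = 4 + 6 = 10)
-3*(9 + G(5, x(3))) = -3*(9 - 1*10) = -3*(9 - 10) = -3*(-1) = 3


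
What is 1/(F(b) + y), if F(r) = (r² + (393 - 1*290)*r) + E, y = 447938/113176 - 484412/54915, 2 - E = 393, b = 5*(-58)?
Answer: 443932860/23898742299737 ≈ 1.8576e-5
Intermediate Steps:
b = -290
E = -391 (E = 2 - 1*393 = 2 - 393 = -391)
y = -2158949803/443932860 (y = 447938*(1/113176) - 484412*1/54915 = 223969/56588 - 484412/54915 = -2158949803/443932860 ≈ -4.8632)
F(r) = -391 + r² + 103*r (F(r) = (r² + (393 - 1*290)*r) - 391 = (r² + (393 - 290)*r) - 391 = (r² + 103*r) - 391 = -391 + r² + 103*r)
1/(F(b) + y) = 1/((-391 + (-290)² + 103*(-290)) - 2158949803/443932860) = 1/((-391 + 84100 - 29870) - 2158949803/443932860) = 1/(53839 - 2158949803/443932860) = 1/(23898742299737/443932860) = 443932860/23898742299737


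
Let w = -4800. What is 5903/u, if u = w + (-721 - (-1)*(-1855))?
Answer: -5903/7376 ≈ -0.80030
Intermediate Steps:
u = -7376 (u = -4800 + (-721 - (-1)*(-1855)) = -4800 + (-721 - 1*1855) = -4800 + (-721 - 1855) = -4800 - 2576 = -7376)
5903/u = 5903/(-7376) = 5903*(-1/7376) = -5903/7376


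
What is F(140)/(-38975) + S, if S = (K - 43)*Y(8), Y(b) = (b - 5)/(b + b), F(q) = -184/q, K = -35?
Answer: -159602257/10913000 ≈ -14.625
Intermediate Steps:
Y(b) = (-5 + b)/(2*b) (Y(b) = (-5 + b)/((2*b)) = (-5 + b)*(1/(2*b)) = (-5 + b)/(2*b))
S = -117/8 (S = (-35 - 43)*((½)*(-5 + 8)/8) = -39*3/8 = -78*3/16 = -117/8 ≈ -14.625)
F(140)/(-38975) + S = -184/140/(-38975) - 117/8 = -184*1/140*(-1/38975) - 117/8 = -46/35*(-1/38975) - 117/8 = 46/1364125 - 117/8 = -159602257/10913000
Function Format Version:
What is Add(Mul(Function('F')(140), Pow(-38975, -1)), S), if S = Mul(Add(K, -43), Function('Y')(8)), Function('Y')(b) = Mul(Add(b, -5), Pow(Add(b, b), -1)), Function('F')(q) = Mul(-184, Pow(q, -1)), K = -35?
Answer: Rational(-159602257, 10913000) ≈ -14.625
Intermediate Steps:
Function('Y')(b) = Mul(Rational(1, 2), Pow(b, -1), Add(-5, b)) (Function('Y')(b) = Mul(Add(-5, b), Pow(Mul(2, b), -1)) = Mul(Add(-5, b), Mul(Rational(1, 2), Pow(b, -1))) = Mul(Rational(1, 2), Pow(b, -1), Add(-5, b)))
S = Rational(-117, 8) (S = Mul(Add(-35, -43), Mul(Rational(1, 2), Pow(8, -1), Add(-5, 8))) = Mul(-78, Mul(Rational(1, 2), Rational(1, 8), 3)) = Mul(-78, Rational(3, 16)) = Rational(-117, 8) ≈ -14.625)
Add(Mul(Function('F')(140), Pow(-38975, -1)), S) = Add(Mul(Mul(-184, Pow(140, -1)), Pow(-38975, -1)), Rational(-117, 8)) = Add(Mul(Mul(-184, Rational(1, 140)), Rational(-1, 38975)), Rational(-117, 8)) = Add(Mul(Rational(-46, 35), Rational(-1, 38975)), Rational(-117, 8)) = Add(Rational(46, 1364125), Rational(-117, 8)) = Rational(-159602257, 10913000)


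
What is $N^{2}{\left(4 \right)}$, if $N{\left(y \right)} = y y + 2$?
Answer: $324$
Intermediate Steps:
$N{\left(y \right)} = 2 + y^{2}$ ($N{\left(y \right)} = y^{2} + 2 = 2 + y^{2}$)
$N^{2}{\left(4 \right)} = \left(2 + 4^{2}\right)^{2} = \left(2 + 16\right)^{2} = 18^{2} = 324$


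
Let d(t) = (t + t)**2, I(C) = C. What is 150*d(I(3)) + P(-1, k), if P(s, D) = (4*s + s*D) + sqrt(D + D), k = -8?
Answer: 5404 + 4*I ≈ 5404.0 + 4.0*I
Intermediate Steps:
d(t) = 4*t**2 (d(t) = (2*t)**2 = 4*t**2)
P(s, D) = 4*s + D*s + sqrt(2)*sqrt(D) (P(s, D) = (4*s + D*s) + sqrt(2*D) = (4*s + D*s) + sqrt(2)*sqrt(D) = 4*s + D*s + sqrt(2)*sqrt(D))
150*d(I(3)) + P(-1, k) = 150*(4*3**2) + (4*(-1) - 8*(-1) + sqrt(2)*sqrt(-8)) = 150*(4*9) + (-4 + 8 + sqrt(2)*(2*I*sqrt(2))) = 150*36 + (-4 + 8 + 4*I) = 5400 + (4 + 4*I) = 5404 + 4*I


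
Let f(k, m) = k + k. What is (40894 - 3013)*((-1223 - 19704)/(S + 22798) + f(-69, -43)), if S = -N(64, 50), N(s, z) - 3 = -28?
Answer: -120101748381/22823 ≈ -5.2623e+6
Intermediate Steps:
f(k, m) = 2*k
N(s, z) = -25 (N(s, z) = 3 - 28 = -25)
S = 25 (S = -1*(-25) = 25)
(40894 - 3013)*((-1223 - 19704)/(S + 22798) + f(-69, -43)) = (40894 - 3013)*((-1223 - 19704)/(25 + 22798) + 2*(-69)) = 37881*(-20927/22823 - 138) = 37881*(-3170501/22823) = -120101748381/22823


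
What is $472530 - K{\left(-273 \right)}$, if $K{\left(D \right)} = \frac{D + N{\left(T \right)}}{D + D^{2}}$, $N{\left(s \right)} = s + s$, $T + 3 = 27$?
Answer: $\frac{11696062635}{24752} \approx 4.7253 \cdot 10^{5}$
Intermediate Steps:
$T = 24$ ($T = -3 + 27 = 24$)
$N{\left(s \right)} = 2 s$
$K{\left(D \right)} = \frac{48 + D}{D + D^{2}}$ ($K{\left(D \right)} = \frac{D + 2 \cdot 24}{D + D^{2}} = \frac{D + 48}{D + D^{2}} = \frac{48 + D}{D + D^{2}}$)
$472530 - K{\left(-273 \right)} = 472530 - \frac{48 - 273}{\left(-273\right) \left(1 - 273\right)} = 472530 - \left(- \frac{1}{273}\right) \frac{1}{-272} \left(-225\right) = 472530 - \left(- \frac{1}{273}\right) \left(- \frac{1}{272}\right) \left(-225\right) = 472530 - - \frac{75}{24752} = 472530 + \frac{75}{24752} = \frac{11696062635}{24752}$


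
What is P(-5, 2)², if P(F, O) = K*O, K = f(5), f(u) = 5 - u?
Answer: 0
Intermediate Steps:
K = 0 (K = 5 - 1*5 = 5 - 5 = 0)
P(F, O) = 0 (P(F, O) = 0*O = 0)
P(-5, 2)² = 0² = 0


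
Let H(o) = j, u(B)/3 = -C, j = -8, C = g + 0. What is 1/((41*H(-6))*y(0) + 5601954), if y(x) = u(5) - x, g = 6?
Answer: 1/5607858 ≈ 1.7832e-7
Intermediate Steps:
C = 6 (C = 6 + 0 = 6)
u(B) = -18 (u(B) = 3*(-1*6) = 3*(-6) = -18)
H(o) = -8
y(x) = -18 - x
1/((41*H(-6))*y(0) + 5601954) = 1/((41*(-8))*(-18 - 1*0) + 5601954) = 1/(-328*(-18 + 0) + 5601954) = 1/(-328*(-18) + 5601954) = 1/(5904 + 5601954) = 1/5607858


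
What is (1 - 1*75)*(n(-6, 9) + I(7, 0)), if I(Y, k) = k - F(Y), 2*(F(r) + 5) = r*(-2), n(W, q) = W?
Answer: -444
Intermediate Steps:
F(r) = -5 - r (F(r) = -5 + (r*(-2))/2 = -5 + (-2*r)/2 = -5 - r)
I(Y, k) = 5 + Y + k (I(Y, k) = k - (-5 - Y) = k + (5 + Y) = 5 + Y + k)
(1 - 1*75)*(n(-6, 9) + I(7, 0)) = (1 - 1*75)*(-6 + (5 + 7 + 0)) = (1 - 75)*(-6 + 12) = -74*6 = -444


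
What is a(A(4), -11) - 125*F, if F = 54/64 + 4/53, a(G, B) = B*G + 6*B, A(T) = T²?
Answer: -605307/1696 ≈ -356.90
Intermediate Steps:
a(G, B) = 6*B + B*G
F = 1559/1696 (F = 54*(1/64) + 4*(1/53) = 27/32 + 4/53 = 1559/1696 ≈ 0.91922)
a(A(4), -11) - 125*F = -11*(6 + 4²) - 125*1559/1696 = -11*(6 + 16) - 194875/1696 = -11*22 - 194875/1696 = -242 - 194875/1696 = -605307/1696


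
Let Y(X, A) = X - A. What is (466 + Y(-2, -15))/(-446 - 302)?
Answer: -479/748 ≈ -0.64037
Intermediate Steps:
(466 + Y(-2, -15))/(-446 - 302) = (466 + (-2 - 1*(-15)))/(-446 - 302) = (466 + (-2 + 15))/(-748) = (466 + 13)*(-1/748) = 479*(-1/748) = -479/748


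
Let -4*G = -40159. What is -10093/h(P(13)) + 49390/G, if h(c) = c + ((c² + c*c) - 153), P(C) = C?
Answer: -366207907/7951482 ≈ -46.055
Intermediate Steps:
G = 40159/4 (G = -¼*(-40159) = 40159/4 ≈ 10040.)
h(c) = -153 + c + 2*c² (h(c) = c + ((c² + c²) - 153) = c + (2*c² - 153) = c + (-153 + 2*c²) = -153 + c + 2*c²)
-10093/h(P(13)) + 49390/G = -10093/(-153 + 13 + 2*13²) + 49390/(40159/4) = -10093/(-153 + 13 + 2*169) + 49390*(4/40159) = -10093/(-153 + 13 + 338) + 197560/40159 = -10093/198 + 197560/40159 = -366207907/7951482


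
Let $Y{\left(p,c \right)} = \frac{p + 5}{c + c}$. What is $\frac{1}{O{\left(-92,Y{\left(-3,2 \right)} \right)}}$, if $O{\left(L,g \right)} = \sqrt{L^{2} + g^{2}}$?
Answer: $\frac{2 \sqrt{33857}}{33857} \approx 0.010869$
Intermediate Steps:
$Y{\left(p,c \right)} = \frac{5 + p}{2 c}$
$\frac{1}{O{\left(-92,Y{\left(-3,2 \right)} \right)}} = \frac{1}{\sqrt{\left(-92\right)^{2} + \left(\frac{5 - 3}{2 \cdot 2}\right)^{2}}} = \frac{1}{\sqrt{8464 + \left(\frac{1}{2} \cdot \frac{1}{2} \cdot 2\right)^{2}}} = \frac{1}{\sqrt{8464 + \left(\frac{1}{2}\right)^{2}}} = \frac{1}{\sqrt{8464 + \frac{1}{4}}} = \frac{1}{\sqrt{\frac{33857}{4}}} = \frac{1}{\frac{1}{2} \sqrt{33857}} = \frac{2 \sqrt{33857}}{33857}$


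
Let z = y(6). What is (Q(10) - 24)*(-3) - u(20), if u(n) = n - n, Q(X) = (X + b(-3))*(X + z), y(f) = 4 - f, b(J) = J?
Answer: -96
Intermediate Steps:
z = -2 (z = 4 - 1*6 = 4 - 6 = -2)
Q(X) = (-3 + X)*(-2 + X) (Q(X) = (X - 3)*(X - 2) = (-3 + X)*(-2 + X))
u(n) = 0
(Q(10) - 24)*(-3) - u(20) = ((6 + 10**2 - 5*10) - 24)*(-3) - 1*0 = ((6 + 100 - 50) - 24)*(-3) + 0 = (56 - 24)*(-3) + 0 = 32*(-3) + 0 = -96 + 0 = -96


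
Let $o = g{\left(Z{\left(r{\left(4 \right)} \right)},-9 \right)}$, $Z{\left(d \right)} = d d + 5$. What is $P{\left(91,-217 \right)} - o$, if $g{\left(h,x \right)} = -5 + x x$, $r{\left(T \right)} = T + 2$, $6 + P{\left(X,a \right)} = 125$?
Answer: $43$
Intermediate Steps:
$P{\left(X,a \right)} = 119$ ($P{\left(X,a \right)} = -6 + 125 = 119$)
$r{\left(T \right)} = 2 + T$
$Z{\left(d \right)} = 5 + d^{2}$ ($Z{\left(d \right)} = d^{2} + 5 = 5 + d^{2}$)
$g{\left(h,x \right)} = -5 + x^{2}$
$o = 76$ ($o = -5 + \left(-9\right)^{2} = -5 + 81 = 76$)
$P{\left(91,-217 \right)} - o = 119 - 76 = 43$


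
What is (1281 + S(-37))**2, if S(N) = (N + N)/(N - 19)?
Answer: 1289169025/784 ≈ 1.6443e+6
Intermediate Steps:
S(N) = 2*N/(-19 + N) (S(N) = (2*N)/(-19 + N) = 2*N/(-19 + N))
(1281 + S(-37))**2 = (1281 + 2*(-37)/(-19 - 37))**2 = (1281 + 2*(-37)/(-56))**2 = (1281 + 2*(-37)*(-1/56))**2 = (1281 + 37/28)**2 = (35905/28)**2 = 1289169025/784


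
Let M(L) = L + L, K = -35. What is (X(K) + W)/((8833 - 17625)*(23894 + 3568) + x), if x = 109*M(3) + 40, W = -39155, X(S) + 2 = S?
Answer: 19596/120722605 ≈ 0.00016232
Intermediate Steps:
X(S) = -2 + S
M(L) = 2*L
x = 694 (x = 109*(2*3) + 40 = 109*6 + 40 = 654 + 40 = 694)
(X(K) + W)/((8833 - 17625)*(23894 + 3568) + x) = ((-2 - 35) - 39155)/((8833 - 17625)*(23894 + 3568) + 694) = (-37 - 39155)/(-8792*27462 + 694) = -39192/(-241445904 + 694) = -39192/(-241445210) = -39192*(-1/241445210) = 19596/120722605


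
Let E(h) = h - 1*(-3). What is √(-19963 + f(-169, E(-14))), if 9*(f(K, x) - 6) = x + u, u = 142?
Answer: I*√179482/3 ≈ 141.22*I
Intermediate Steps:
E(h) = 3 + h (E(h) = h + 3 = 3 + h)
f(K, x) = 196/9 + x/9 (f(K, x) = 6 + (x + 142)/9 = 6 + (142 + x)/9 = 6 + (142/9 + x/9) = 196/9 + x/9)
√(-19963 + f(-169, E(-14))) = √(-19963 + (196/9 + (3 - 14)/9)) = √(-19963 + (196/9 + (⅑)*(-11))) = √(-19963 + (196/9 - 11/9)) = √(-19963 + 185/9) = √(-179482/9) = I*√179482/3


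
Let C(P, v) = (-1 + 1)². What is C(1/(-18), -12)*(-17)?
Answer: 0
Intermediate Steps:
C(P, v) = 0 (C(P, v) = 0² = 0)
C(1/(-18), -12)*(-17) = 0*(-17) = 0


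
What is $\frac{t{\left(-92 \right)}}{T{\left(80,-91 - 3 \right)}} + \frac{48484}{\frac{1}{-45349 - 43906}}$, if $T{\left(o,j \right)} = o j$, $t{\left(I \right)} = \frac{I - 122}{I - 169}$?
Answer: $- \frac{4246775949211307}{981360} \approx -4.3274 \cdot 10^{9}$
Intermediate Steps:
$t{\left(I \right)} = \frac{-122 + I}{-169 + I}$
$T{\left(o,j \right)} = j o$
$\frac{t{\left(-92 \right)}}{T{\left(80,-91 - 3 \right)}} + \frac{48484}{\frac{1}{-45349 - 43906}} = \frac{\frac{1}{-169 - 92} \left(-122 - 92\right)}{\left(-91 - 3\right) 80} + \frac{48484}{\frac{1}{-45349 - 43906}} = \frac{\frac{1}{-261} \left(-214\right)}{\left(-91 - 3\right) 80} + \frac{48484}{\frac{1}{-89255}} = \frac{\left(- \frac{1}{261}\right) \left(-214\right)}{\left(-94\right) 80} + \frac{48484}{- \frac{1}{89255}} = \frac{214}{261 \left(-7520\right)} + 48484 \left(-89255\right) = \frac{214}{261} \left(- \frac{1}{7520}\right) - 4327439420 = - \frac{107}{981360} - 4327439420 = - \frac{4246775949211307}{981360}$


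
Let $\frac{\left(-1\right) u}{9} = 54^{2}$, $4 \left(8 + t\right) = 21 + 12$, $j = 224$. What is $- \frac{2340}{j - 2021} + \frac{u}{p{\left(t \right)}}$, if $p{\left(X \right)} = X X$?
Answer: $- \frac{251521716}{599} \approx -4.199 \cdot 10^{5}$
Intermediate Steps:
$t = \frac{1}{4}$ ($t = -8 + \frac{21 + 12}{4} = -8 + \frac{1}{4} \cdot 33 = -8 + \frac{33}{4} = \frac{1}{4} \approx 0.25$)
$u = -26244$ ($u = - 9 \cdot 54^{2} = \left(-9\right) 2916 = -26244$)
$p{\left(X \right)} = X^{2}$
$- \frac{2340}{j - 2021} + \frac{u}{p{\left(t \right)}} = - \frac{2340}{224 - 2021} - \frac{26244}{\left(\frac{1}{4}\right)^{2}} = - \frac{2340}{224 - 2021} - 26244 \frac{1}{\frac{1}{16}} = - \frac{2340}{-1797} - 419904 = \left(-2340\right) \left(- \frac{1}{1797}\right) - 419904 = \frac{780}{599} - 419904 = - \frac{251521716}{599}$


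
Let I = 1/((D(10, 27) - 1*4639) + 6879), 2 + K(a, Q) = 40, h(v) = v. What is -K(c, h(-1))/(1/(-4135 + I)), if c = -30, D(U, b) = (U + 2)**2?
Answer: 187298941/1192 ≈ 1.5713e+5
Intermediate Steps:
D(U, b) = (2 + U)**2
K(a, Q) = 38 (K(a, Q) = -2 + 40 = 38)
I = 1/2384 (I = 1/(((2 + 10)**2 - 1*4639) + 6879) = 1/((12**2 - 4639) + 6879) = 1/((144 - 4639) + 6879) = 1/(-4495 + 6879) = 1/2384 ≈ 0.00041946)
-K(c, h(-1))/(1/(-4135 + I)) = -38/(1/(-4135 + 1/2384)) = -38/(1/(-9857839/2384)) = -38/(-2384/9857839) = -38*(-9857839)/2384 = -1*(-187298941/1192) = 187298941/1192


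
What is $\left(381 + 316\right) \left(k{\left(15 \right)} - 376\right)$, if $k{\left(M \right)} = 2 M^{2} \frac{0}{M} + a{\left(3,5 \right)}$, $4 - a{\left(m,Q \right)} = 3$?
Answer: $-261375$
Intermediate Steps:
$a{\left(m,Q \right)} = 1$ ($a{\left(m,Q \right)} = 4 - 3 = 1$)
$k{\left(M \right)} = 1$ ($k{\left(M \right)} = 2 M^{2} \frac{0}{M} + 1 = 2 M^{2} \cdot 0 + 1 = 0 + 1 = 1$)
$\left(381 + 316\right) \left(k{\left(15 \right)} - 376\right) = \left(381 + 316\right) \left(1 - 376\right) = 697 \left(-375\right) = -261375$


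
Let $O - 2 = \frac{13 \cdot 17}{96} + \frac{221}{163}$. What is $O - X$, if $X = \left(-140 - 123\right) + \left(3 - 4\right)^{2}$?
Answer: $\frac{4188311}{15648} \approx 267.66$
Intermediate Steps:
$O = \frac{88535}{15648}$ ($O = 2 + \left(\frac{13 \cdot 17}{96} + \frac{221}{163}\right) = 2 + \left(221 \cdot \frac{1}{96} + 221 \cdot \frac{1}{163}\right) = 2 + \left(\frac{221}{96} + \frac{221}{163}\right) = 2 + \frac{57239}{15648} = \frac{88535}{15648} \approx 5.6579$)
$X = -262$ ($X = -263 + \left(-1\right)^{2} = -263 + 1 = -262$)
$O - X = \frac{88535}{15648} - -262 = \frac{88535}{15648} + 262 = \frac{4188311}{15648}$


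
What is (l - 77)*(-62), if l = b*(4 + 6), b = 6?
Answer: 1054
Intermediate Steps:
l = 60 (l = 6*(4 + 6) = 6*10 = 60)
(l - 77)*(-62) = (60 - 77)*(-62) = -17*(-62) = 1054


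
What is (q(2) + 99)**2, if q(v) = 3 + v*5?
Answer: 12544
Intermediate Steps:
q(v) = 3 + 5*v
(q(2) + 99)**2 = ((3 + 5*2) + 99)**2 = ((3 + 10) + 99)**2 = (13 + 99)**2 = 112**2 = 12544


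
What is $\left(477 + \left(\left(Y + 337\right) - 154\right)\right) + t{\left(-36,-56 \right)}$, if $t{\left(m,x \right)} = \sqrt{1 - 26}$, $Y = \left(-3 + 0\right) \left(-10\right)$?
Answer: $690 + 5 i \approx 690.0 + 5.0 i$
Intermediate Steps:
$Y = 30$ ($Y = \left(-3\right) \left(-10\right) = 30$)
$t{\left(m,x \right)} = 5 i$ ($t{\left(m,x \right)} = \sqrt{-25} = 5 i$)
$\left(477 + \left(\left(Y + 337\right) - 154\right)\right) + t{\left(-36,-56 \right)} = \left(477 + \left(\left(30 + 337\right) - 154\right)\right) + 5 i = \left(477 + \left(367 - 154\right)\right) + 5 i = \left(477 + 213\right) + 5 i = 690 + 5 i$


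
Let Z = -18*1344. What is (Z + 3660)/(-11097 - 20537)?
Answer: 10266/15817 ≈ 0.64905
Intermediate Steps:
Z = -24192
(Z + 3660)/(-11097 - 20537) = (-24192 + 3660)/(-11097 - 20537) = -20532/(-31634) = -20532*(-1/31634) = 10266/15817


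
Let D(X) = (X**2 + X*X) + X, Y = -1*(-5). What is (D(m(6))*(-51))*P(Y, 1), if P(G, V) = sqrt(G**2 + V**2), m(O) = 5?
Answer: -2805*sqrt(26) ≈ -14303.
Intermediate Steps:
Y = 5
D(X) = X + 2*X**2 (D(X) = (X**2 + X**2) + X = 2*X**2 + X = X + 2*X**2)
(D(m(6))*(-51))*P(Y, 1) = ((5*(1 + 2*5))*(-51))*sqrt(5**2 + 1**2) = ((5*(1 + 10))*(-51))*sqrt(25 + 1) = ((5*11)*(-51))*sqrt(26) = (55*(-51))*sqrt(26) = -2805*sqrt(26)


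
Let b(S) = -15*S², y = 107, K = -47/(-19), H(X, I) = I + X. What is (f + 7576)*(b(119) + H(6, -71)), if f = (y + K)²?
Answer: -1500392673280/361 ≈ -4.1562e+9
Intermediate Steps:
K = 47/19 (K = -47*(-1/19) = 47/19 ≈ 2.4737)
f = 4326400/361 (f = (107 + 47/19)² = (2080/19)² = 4326400/361 ≈ 11984.)
(f + 7576)*(b(119) + H(6, -71)) = (4326400/361 + 7576)*(-15*119² + (-71 + 6)) = 7061336*(-15*14161 - 65)/361 = 7061336*(-212415 - 65)/361 = (7061336/361)*(-212480) = -1500392673280/361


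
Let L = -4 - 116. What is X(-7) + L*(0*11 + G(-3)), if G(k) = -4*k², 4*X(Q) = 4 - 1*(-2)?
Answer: 8643/2 ≈ 4321.5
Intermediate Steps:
X(Q) = 3/2 (X(Q) = (4 - 1*(-2))/4 = (4 + 2)/4 = (¼)*6 = 3/2)
L = -120
X(-7) + L*(0*11 + G(-3)) = 3/2 - 120*(0*11 - 4*(-3)²) = 3/2 - 120*(0 - 4*9) = 3/2 - 120*(0 - 36) = 3/2 - 120*(-36) = 3/2 + 4320 = 8643/2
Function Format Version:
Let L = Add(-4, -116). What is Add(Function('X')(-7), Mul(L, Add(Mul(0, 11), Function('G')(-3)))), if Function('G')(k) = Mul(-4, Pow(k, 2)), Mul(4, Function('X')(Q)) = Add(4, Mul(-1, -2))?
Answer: Rational(8643, 2) ≈ 4321.5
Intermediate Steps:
Function('X')(Q) = Rational(3, 2) (Function('X')(Q) = Mul(Rational(1, 4), Add(4, Mul(-1, -2))) = Mul(Rational(1, 4), Add(4, 2)) = Mul(Rational(1, 4), 6) = Rational(3, 2))
L = -120
Add(Function('X')(-7), Mul(L, Add(Mul(0, 11), Function('G')(-3)))) = Add(Rational(3, 2), Mul(-120, Add(Mul(0, 11), Mul(-4, Pow(-3, 2))))) = Add(Rational(3, 2), Mul(-120, Add(0, Mul(-4, 9)))) = Add(Rational(3, 2), Mul(-120, Add(0, -36))) = Add(Rational(3, 2), Mul(-120, -36)) = Add(Rational(3, 2), 4320) = Rational(8643, 2)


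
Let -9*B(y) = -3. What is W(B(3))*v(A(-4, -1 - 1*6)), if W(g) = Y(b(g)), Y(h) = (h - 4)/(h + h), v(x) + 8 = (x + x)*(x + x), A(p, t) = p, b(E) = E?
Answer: -308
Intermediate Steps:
B(y) = ⅓ (B(y) = -⅑*(-3) = ⅓)
v(x) = -8 + 4*x² (v(x) = -8 + (x + x)*(x + x) = -8 + (2*x)*(2*x) = -8 + 4*x²)
Y(h) = (-4 + h)/(2*h) (Y(h) = (-4 + h)/((2*h)) = (-4 + h)*(1/(2*h)) = (-4 + h)/(2*h))
W(g) = (-4 + g)/(2*g)
W(B(3))*v(A(-4, -1 - 1*6)) = ((-4 + ⅓)/(2*(⅓)))*(-8 + 4*(-4)²) = ((½)*3*(-11/3))*(-8 + 4*16) = -11*(-8 + 64)/2 = -11/2*56 = -308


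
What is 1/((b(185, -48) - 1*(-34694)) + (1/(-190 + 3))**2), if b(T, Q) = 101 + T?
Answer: 34969/1223215621 ≈ 2.8588e-5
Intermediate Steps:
1/((b(185, -48) - 1*(-34694)) + (1/(-190 + 3))**2) = 1/(((101 + 185) - 1*(-34694)) + (1/(-190 + 3))**2) = 1/((286 + 34694) + (1/(-187))**2) = 1/(34980 + (-1/187)**2) = 1/(34980 + 1/34969) = 1/(1223215621/34969) = 34969/1223215621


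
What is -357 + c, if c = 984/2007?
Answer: -238505/669 ≈ -356.51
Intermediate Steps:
c = 328/669 (c = 984*(1/2007) = 328/669 ≈ 0.49028)
-357 + c = -357 + 328/669 = -238505/669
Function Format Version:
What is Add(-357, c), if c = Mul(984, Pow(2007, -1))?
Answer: Rational(-238505, 669) ≈ -356.51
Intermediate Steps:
c = Rational(328, 669) (c = Mul(984, Rational(1, 2007)) = Rational(328, 669) ≈ 0.49028)
Add(-357, c) = Add(-357, Rational(328, 669)) = Rational(-238505, 669)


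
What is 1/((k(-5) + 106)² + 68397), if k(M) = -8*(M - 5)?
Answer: 1/102993 ≈ 9.7094e-6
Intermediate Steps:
k(M) = 40 - 8*M (k(M) = -8*(-5 + M) = 40 - 8*M)
1/((k(-5) + 106)² + 68397) = 1/(((40 - 8*(-5)) + 106)² + 68397) = 1/(((40 + 40) + 106)² + 68397) = 1/((80 + 106)² + 68397) = 1/(186² + 68397) = 1/(34596 + 68397) = 1/102993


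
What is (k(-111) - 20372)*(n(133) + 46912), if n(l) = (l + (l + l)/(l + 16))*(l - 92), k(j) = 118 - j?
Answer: -157383120613/149 ≈ -1.0563e+9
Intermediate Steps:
n(l) = (-92 + l)*(l + 2*l/(16 + l)) (n(l) = (l + (2*l)/(16 + l))*(-92 + l) = (l + 2*l/(16 + l))*(-92 + l) = (-92 + l)*(l + 2*l/(16 + l)))
(k(-111) - 20372)*(n(133) + 46912) = ((118 - 1*(-111)) - 20372)*(133*(-1656 + 133² - 74*133)/(16 + 133) + 46912) = ((118 + 111) - 20372)*(133*(-1656 + 17689 - 9842)/149 + 46912) = (229 - 20372)*(133*(1/149)*6191 + 46912) = -20143*(823403/149 + 46912) = -20143*7813291/149 = -157383120613/149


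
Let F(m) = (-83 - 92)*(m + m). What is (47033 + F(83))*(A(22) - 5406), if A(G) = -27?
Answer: -97701639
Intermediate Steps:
F(m) = -350*m
(47033 + F(83))*(A(22) - 5406) = (47033 - 350*83)*(-27 - 5406) = (47033 - 29050)*(-5433) = 17983*(-5433) = -97701639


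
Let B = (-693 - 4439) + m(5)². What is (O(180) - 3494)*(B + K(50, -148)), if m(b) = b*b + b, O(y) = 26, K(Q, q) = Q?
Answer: 14503176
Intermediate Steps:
m(b) = b + b² (m(b) = b² + b = b + b²)
B = -4232 (B = (-693 - 4439) + (5*(1 + 5))² = -5132 + (5*6)² = -5132 + 30² = -5132 + 900 = -4232)
(O(180) - 3494)*(B + K(50, -148)) = (26 - 3494)*(-4232 + 50) = -3468*(-4182) = 14503176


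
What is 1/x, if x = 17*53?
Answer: 1/901 ≈ 0.0011099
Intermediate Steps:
x = 901
1/x = 1/901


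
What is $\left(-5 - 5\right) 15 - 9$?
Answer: $-159$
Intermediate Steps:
$\left(-5 - 5\right) 15 - 9 = \left(-10\right) 15 - 9 = -150 - 9 = -159$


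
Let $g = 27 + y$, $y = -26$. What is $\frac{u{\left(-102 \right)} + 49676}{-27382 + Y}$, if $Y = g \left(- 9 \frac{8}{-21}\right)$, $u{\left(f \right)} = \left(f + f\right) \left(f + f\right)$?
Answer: $- \frac{319522}{95825} \approx -3.3344$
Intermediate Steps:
$g = 1$ ($g = 27 - 26 = 1$)
$u{\left(f \right)} = 4 f^{2}$ ($u{\left(f \right)} = 2 f 2 f = 4 f^{2}$)
$Y = \frac{24}{7}$ ($Y = 1 \left(- 9 \frac{8}{-21}\right) = 1 \left(- 9 \cdot 8 \left(- \frac{1}{21}\right)\right) = 1 \left(\left(-9\right) \left(- \frac{8}{21}\right)\right) = 1 \cdot \frac{24}{7} = \frac{24}{7} \approx 3.4286$)
$\frac{u{\left(-102 \right)} + 49676}{-27382 + Y} = \frac{4 \left(-102\right)^{2} + 49676}{-27382 + \frac{24}{7}} = \frac{4 \cdot 10404 + 49676}{- \frac{191650}{7}} = \left(41616 + 49676\right) \left(- \frac{7}{191650}\right) = 91292 \left(- \frac{7}{191650}\right) = - \frac{319522}{95825}$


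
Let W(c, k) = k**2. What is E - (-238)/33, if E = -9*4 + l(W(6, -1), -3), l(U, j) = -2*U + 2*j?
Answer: -1214/33 ≈ -36.788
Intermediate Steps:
E = -44 (E = -9*4 + (-2*(-1)**2 + 2*(-3)) = -36 + (-2*1 - 6) = -36 + (-2 - 6) = -36 - 8 = -44)
E - (-238)/33 = -44 - (-238)/33 = -44 - 1*(-238/33) = -44 + 238/33 = -1214/33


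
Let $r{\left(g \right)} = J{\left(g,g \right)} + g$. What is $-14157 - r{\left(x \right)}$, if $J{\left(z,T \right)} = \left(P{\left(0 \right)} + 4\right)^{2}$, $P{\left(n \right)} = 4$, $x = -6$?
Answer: $-14215$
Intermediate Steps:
$J{\left(z,T \right)} = 64$ ($J{\left(z,T \right)} = \left(4 + 4\right)^{2} = 8^{2} = 64$)
$r{\left(g \right)} = 64 + g$
$-14157 - r{\left(x \right)} = -14157 - \left(64 - 6\right) = -14157 - 58 = -14215$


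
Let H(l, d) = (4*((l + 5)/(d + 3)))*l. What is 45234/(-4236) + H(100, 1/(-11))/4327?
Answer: -11214189/1527431 ≈ -7.3419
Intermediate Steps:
H(l, d) = 4*l*(5 + l)/(3 + d) (H(l, d) = (4*((5 + l)/(3 + d)))*l = (4*(5 + l)/(3 + d))*l = 4*l*(5 + l)/(3 + d))
45234/(-4236) + H(100, 1/(-11))/4327 = 45234/(-4236) + (4*100*(5 + 100)/(3 + 1/(-11)))/4327 = 45234*(-1/4236) + (4*100*105/(3 - 1/11))*(1/4327) = -7539/706 + (4*100*105/(32/11))*(1/4327) = -7539/706 + (4*100*(11/32)*105)*(1/4327) = -7539/706 + (28875/2)*(1/4327) = -7539/706 + 28875/8654 = -11214189/1527431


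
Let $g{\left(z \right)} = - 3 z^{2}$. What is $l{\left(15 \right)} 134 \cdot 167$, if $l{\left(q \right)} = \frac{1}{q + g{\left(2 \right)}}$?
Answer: $\frac{22378}{3} \approx 7459.3$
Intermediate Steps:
$l{\left(q \right)} = \frac{1}{-12 + q}$ ($l{\left(q \right)} = \frac{1}{q - 3 \cdot 2^{2}} = \frac{1}{q - 12} = \frac{1}{-12 + q}$)
$l{\left(15 \right)} 134 \cdot 167 = \frac{1}{-12 + 15} \cdot 134 \cdot 167 = \frac{1}{3} \cdot 134 \cdot 167 = \frac{134}{3} \cdot 167 = \frac{22378}{3}$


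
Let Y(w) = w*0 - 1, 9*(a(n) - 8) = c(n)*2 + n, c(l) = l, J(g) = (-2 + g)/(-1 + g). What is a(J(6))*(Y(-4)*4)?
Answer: -496/15 ≈ -33.067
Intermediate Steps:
J(g) = (-2 + g)/(-1 + g)
a(n) = 8 + n/3 (a(n) = 8 + (n*2 + n)/9 = 8 + (2*n + n)/9 = 8 + (3*n)/9 = 8 + n/3)
Y(w) = -1 (Y(w) = 0 - 1 = -1)
a(J(6))*(Y(-4)*4) = (8 + ((-2 + 6)/(-1 + 6))/3)*(-1*4) = (8 + (4/5)/3)*(-4) = (8 + ((⅕)*4)/3)*(-4) = (8 + (⅓)*(⅘))*(-4) = (8 + 4/15)*(-4) = (124/15)*(-4) = -496/15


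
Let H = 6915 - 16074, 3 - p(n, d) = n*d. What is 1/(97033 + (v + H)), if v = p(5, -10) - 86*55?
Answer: 1/83197 ≈ 1.2020e-5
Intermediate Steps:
p(n, d) = 3 - d*n (p(n, d) = 3 - n*d = 3 - d*n)
H = -9159
v = -4677 (v = (3 - 1*(-10)*5) - 86*55 = (3 + 50) - 4730 = 53 - 4730 = -4677)
1/(97033 + (v + H)) = 1/(97033 + (-4677 - 9159)) = 1/(97033 - 13836) = 1/83197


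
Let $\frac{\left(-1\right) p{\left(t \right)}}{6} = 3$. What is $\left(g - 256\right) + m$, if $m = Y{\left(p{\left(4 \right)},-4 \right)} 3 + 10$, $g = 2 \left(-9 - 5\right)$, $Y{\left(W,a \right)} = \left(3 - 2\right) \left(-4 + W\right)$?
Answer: $-340$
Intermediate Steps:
$p{\left(t \right)} = -18$ ($p{\left(t \right)} = \left(-6\right) 3 = -18$)
$Y{\left(W,a \right)} = -4 + W$ ($Y{\left(W,a \right)} = 1 \left(-4 + W\right) = -4 + W$)
$g = -28$ ($g = 2 \left(-14\right) = -28$)
$m = -56$ ($m = \left(-4 - 18\right) 3 + 10 = \left(-22\right) 3 + 10 = -66 + 10 = -56$)
$\left(g - 256\right) + m = \left(-28 - 256\right) - 56 = -284 - 56 = -340$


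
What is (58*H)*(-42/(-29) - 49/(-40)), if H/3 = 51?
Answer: 474453/20 ≈ 23723.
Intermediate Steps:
H = 153 (H = 3*51 = 153)
(58*H)*(-42/(-29) - 49/(-40)) = (58*153)*(-42/(-29) - 49/(-40)) = 8874*(-42*(-1/29) - 49*(-1/40)) = 8874*(42/29 + 49/40) = 8874*(3101/1160) = 474453/20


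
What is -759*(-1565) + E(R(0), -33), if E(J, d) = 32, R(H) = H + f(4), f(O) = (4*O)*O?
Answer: 1187867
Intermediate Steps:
f(O) = 4*O**2
R(H) = 64 + H (R(H) = H + 4*4**2 = H + 4*16 = H + 64 = 64 + H)
-759*(-1565) + E(R(0), -33) = -759*(-1565) + 32 = 1187835 + 32 = 1187867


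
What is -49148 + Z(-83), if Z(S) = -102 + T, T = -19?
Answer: -49269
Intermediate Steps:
Z(S) = -121 (Z(S) = -102 - 19 = -121)
-49148 + Z(-83) = -49148 - 121 = -49269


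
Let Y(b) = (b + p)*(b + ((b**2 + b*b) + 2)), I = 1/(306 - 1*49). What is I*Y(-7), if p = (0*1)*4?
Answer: -651/257 ≈ -2.5331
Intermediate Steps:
p = 0 (p = 0*4 = 0)
I = 1/257 (I = 1/(306 - 49) = 1/257 ≈ 0.0038911)
Y(b) = b*(2 + b + 2*b**2) (Y(b) = (b + 0)*(b + ((b**2 + b*b) + 2)) = b*(b + ((b**2 + b**2) + 2)) = b*(b + (2*b**2 + 2)) = b*(b + (2 + 2*b**2)) = b*(2 + b + 2*b**2))
I*Y(-7) = (-7*(2 - 7 + 2*(-7)**2))/257 = (-7*(2 - 7 + 2*49))/257 = (-7*(2 - 7 + 98))/257 = (-7*93)/257 = (1/257)*(-651) = -651/257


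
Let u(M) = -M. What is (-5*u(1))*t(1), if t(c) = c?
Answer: 5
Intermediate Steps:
(-5*u(1))*t(1) = -(-5)*1 = -5*(-1)*1 = 5*1 = 5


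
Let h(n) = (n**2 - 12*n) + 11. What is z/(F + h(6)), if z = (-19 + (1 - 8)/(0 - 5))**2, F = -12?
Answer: -7744/925 ≈ -8.3719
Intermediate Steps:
h(n) = 11 + n**2 - 12*n
z = 7744/25 (z = (-19 - 7/(-5))**2 = (-19 - 7*(-1/5))**2 = (-19 + 7/5)**2 = (-88/5)**2 = 7744/25 ≈ 309.76)
z/(F + h(6)) = 7744/(25*(-12 + (11 + 6**2 - 12*6))) = 7744/(25*(-12 + (11 + 36 - 72))) = 7744/(25*(-12 - 25)) = (7744/25)/(-37) = (7744/25)*(-1/37) = -7744/925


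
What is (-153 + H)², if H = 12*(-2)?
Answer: 31329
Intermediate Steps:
H = -24
(-153 + H)² = (-153 - 24)² = (-177)² = 31329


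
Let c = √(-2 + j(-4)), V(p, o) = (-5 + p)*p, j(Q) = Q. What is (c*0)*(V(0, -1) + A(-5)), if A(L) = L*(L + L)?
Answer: 0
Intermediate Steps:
A(L) = 2*L² (A(L) = L*(2*L) = 2*L²)
V(p, o) = p*(-5 + p)
c = I*√6 (c = √(-2 - 4) = √(-6) = I*√6 ≈ 2.4495*I)
(c*0)*(V(0, -1) + A(-5)) = ((I*√6)*0)*(0*(-5 + 0) + 2*(-5)²) = 0*(0*(-5) + 2*25) = 0*(0 + 50) = 0*50 = 0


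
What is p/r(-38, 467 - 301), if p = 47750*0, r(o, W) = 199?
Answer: 0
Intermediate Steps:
p = 0
p/r(-38, 467 - 301) = 0/199 = 0*(1/199) = 0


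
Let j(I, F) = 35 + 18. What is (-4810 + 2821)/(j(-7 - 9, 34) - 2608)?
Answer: 1989/2555 ≈ 0.77847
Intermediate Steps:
j(I, F) = 53
(-4810 + 2821)/(j(-7 - 9, 34) - 2608) = (-4810 + 2821)/(53 - 2608) = -1989/(-2555) = -1989*(-1/2555) = 1989/2555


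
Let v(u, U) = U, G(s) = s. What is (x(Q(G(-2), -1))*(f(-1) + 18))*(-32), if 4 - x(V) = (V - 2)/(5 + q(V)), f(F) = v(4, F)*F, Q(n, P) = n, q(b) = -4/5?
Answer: -63232/21 ≈ -3011.0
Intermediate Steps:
q(b) = -4/5 (q(b) = -4*1/5 = -4/5)
f(F) = F**2 (f(F) = F*F = F**2)
x(V) = 94/21 - 5*V/21 (x(V) = 4 - (V - 2)/(5 - 4/5) = 4 - (-2 + V)/21/5 = 4 - (-2 + V)*5/21 = 4 - (-10/21 + 5*V/21) = 4 + (10/21 - 5*V/21) = 94/21 - 5*V/21)
(x(Q(G(-2), -1))*(f(-1) + 18))*(-32) = ((94/21 - 5/21*(-2))*((-1)**2 + 18))*(-32) = ((94/21 + 10/21)*(1 + 18))*(-32) = ((104/21)*19)*(-32) = (1976/21)*(-32) = -63232/21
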